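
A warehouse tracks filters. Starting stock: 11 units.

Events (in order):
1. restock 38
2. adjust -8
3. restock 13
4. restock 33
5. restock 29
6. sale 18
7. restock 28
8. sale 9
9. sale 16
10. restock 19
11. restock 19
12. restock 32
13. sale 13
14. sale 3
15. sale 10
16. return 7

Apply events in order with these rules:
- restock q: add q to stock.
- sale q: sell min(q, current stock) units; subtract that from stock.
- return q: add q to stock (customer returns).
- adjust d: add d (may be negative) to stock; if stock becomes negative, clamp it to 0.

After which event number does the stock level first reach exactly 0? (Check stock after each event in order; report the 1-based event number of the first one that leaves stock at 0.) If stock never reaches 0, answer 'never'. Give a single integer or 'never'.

Answer: never

Derivation:
Processing events:
Start: stock = 11
  Event 1 (restock 38): 11 + 38 = 49
  Event 2 (adjust -8): 49 + -8 = 41
  Event 3 (restock 13): 41 + 13 = 54
  Event 4 (restock 33): 54 + 33 = 87
  Event 5 (restock 29): 87 + 29 = 116
  Event 6 (sale 18): sell min(18,116)=18. stock: 116 - 18 = 98. total_sold = 18
  Event 7 (restock 28): 98 + 28 = 126
  Event 8 (sale 9): sell min(9,126)=9. stock: 126 - 9 = 117. total_sold = 27
  Event 9 (sale 16): sell min(16,117)=16. stock: 117 - 16 = 101. total_sold = 43
  Event 10 (restock 19): 101 + 19 = 120
  Event 11 (restock 19): 120 + 19 = 139
  Event 12 (restock 32): 139 + 32 = 171
  Event 13 (sale 13): sell min(13,171)=13. stock: 171 - 13 = 158. total_sold = 56
  Event 14 (sale 3): sell min(3,158)=3. stock: 158 - 3 = 155. total_sold = 59
  Event 15 (sale 10): sell min(10,155)=10. stock: 155 - 10 = 145. total_sold = 69
  Event 16 (return 7): 145 + 7 = 152
Final: stock = 152, total_sold = 69

Stock never reaches 0.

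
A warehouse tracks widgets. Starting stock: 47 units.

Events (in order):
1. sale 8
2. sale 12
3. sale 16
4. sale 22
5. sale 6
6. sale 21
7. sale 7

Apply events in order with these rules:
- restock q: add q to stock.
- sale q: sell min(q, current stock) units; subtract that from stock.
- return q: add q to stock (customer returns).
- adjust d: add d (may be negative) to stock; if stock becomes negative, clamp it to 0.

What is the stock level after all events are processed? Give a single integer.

Processing events:
Start: stock = 47
  Event 1 (sale 8): sell min(8,47)=8. stock: 47 - 8 = 39. total_sold = 8
  Event 2 (sale 12): sell min(12,39)=12. stock: 39 - 12 = 27. total_sold = 20
  Event 3 (sale 16): sell min(16,27)=16. stock: 27 - 16 = 11. total_sold = 36
  Event 4 (sale 22): sell min(22,11)=11. stock: 11 - 11 = 0. total_sold = 47
  Event 5 (sale 6): sell min(6,0)=0. stock: 0 - 0 = 0. total_sold = 47
  Event 6 (sale 21): sell min(21,0)=0. stock: 0 - 0 = 0. total_sold = 47
  Event 7 (sale 7): sell min(7,0)=0. stock: 0 - 0 = 0. total_sold = 47
Final: stock = 0, total_sold = 47

Answer: 0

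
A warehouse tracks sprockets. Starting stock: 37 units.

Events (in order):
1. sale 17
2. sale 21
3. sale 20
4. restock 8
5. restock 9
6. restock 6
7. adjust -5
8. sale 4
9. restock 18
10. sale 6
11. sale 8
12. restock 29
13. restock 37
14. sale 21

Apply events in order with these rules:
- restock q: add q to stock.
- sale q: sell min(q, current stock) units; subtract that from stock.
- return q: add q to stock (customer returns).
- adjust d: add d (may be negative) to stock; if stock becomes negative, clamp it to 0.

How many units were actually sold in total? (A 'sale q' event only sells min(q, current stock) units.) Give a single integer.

Answer: 76

Derivation:
Processing events:
Start: stock = 37
  Event 1 (sale 17): sell min(17,37)=17. stock: 37 - 17 = 20. total_sold = 17
  Event 2 (sale 21): sell min(21,20)=20. stock: 20 - 20 = 0. total_sold = 37
  Event 3 (sale 20): sell min(20,0)=0. stock: 0 - 0 = 0. total_sold = 37
  Event 4 (restock 8): 0 + 8 = 8
  Event 5 (restock 9): 8 + 9 = 17
  Event 6 (restock 6): 17 + 6 = 23
  Event 7 (adjust -5): 23 + -5 = 18
  Event 8 (sale 4): sell min(4,18)=4. stock: 18 - 4 = 14. total_sold = 41
  Event 9 (restock 18): 14 + 18 = 32
  Event 10 (sale 6): sell min(6,32)=6. stock: 32 - 6 = 26. total_sold = 47
  Event 11 (sale 8): sell min(8,26)=8. stock: 26 - 8 = 18. total_sold = 55
  Event 12 (restock 29): 18 + 29 = 47
  Event 13 (restock 37): 47 + 37 = 84
  Event 14 (sale 21): sell min(21,84)=21. stock: 84 - 21 = 63. total_sold = 76
Final: stock = 63, total_sold = 76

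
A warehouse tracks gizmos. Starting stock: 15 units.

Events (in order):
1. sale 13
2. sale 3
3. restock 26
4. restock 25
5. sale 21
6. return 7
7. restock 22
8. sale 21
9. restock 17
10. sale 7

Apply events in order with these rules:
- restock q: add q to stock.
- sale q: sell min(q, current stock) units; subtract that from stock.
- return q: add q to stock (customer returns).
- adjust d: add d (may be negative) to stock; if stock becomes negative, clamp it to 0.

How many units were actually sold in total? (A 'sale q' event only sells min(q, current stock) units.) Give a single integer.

Answer: 64

Derivation:
Processing events:
Start: stock = 15
  Event 1 (sale 13): sell min(13,15)=13. stock: 15 - 13 = 2. total_sold = 13
  Event 2 (sale 3): sell min(3,2)=2. stock: 2 - 2 = 0. total_sold = 15
  Event 3 (restock 26): 0 + 26 = 26
  Event 4 (restock 25): 26 + 25 = 51
  Event 5 (sale 21): sell min(21,51)=21. stock: 51 - 21 = 30. total_sold = 36
  Event 6 (return 7): 30 + 7 = 37
  Event 7 (restock 22): 37 + 22 = 59
  Event 8 (sale 21): sell min(21,59)=21. stock: 59 - 21 = 38. total_sold = 57
  Event 9 (restock 17): 38 + 17 = 55
  Event 10 (sale 7): sell min(7,55)=7. stock: 55 - 7 = 48. total_sold = 64
Final: stock = 48, total_sold = 64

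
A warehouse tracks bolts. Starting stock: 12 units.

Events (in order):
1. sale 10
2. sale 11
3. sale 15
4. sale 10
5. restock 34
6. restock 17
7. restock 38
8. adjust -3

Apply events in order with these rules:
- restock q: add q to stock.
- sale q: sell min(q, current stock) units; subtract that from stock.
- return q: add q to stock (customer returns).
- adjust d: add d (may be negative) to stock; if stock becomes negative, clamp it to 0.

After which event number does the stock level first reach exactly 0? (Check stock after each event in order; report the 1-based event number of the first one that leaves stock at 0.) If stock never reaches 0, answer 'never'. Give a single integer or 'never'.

Answer: 2

Derivation:
Processing events:
Start: stock = 12
  Event 1 (sale 10): sell min(10,12)=10. stock: 12 - 10 = 2. total_sold = 10
  Event 2 (sale 11): sell min(11,2)=2. stock: 2 - 2 = 0. total_sold = 12
  Event 3 (sale 15): sell min(15,0)=0. stock: 0 - 0 = 0. total_sold = 12
  Event 4 (sale 10): sell min(10,0)=0. stock: 0 - 0 = 0. total_sold = 12
  Event 5 (restock 34): 0 + 34 = 34
  Event 6 (restock 17): 34 + 17 = 51
  Event 7 (restock 38): 51 + 38 = 89
  Event 8 (adjust -3): 89 + -3 = 86
Final: stock = 86, total_sold = 12

First zero at event 2.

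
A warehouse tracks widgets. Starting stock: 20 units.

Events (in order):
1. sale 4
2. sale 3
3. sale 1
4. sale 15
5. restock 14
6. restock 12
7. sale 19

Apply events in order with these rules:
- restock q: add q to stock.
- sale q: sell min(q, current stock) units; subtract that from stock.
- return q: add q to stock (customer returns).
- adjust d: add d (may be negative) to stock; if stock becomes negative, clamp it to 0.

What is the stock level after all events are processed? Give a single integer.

Processing events:
Start: stock = 20
  Event 1 (sale 4): sell min(4,20)=4. stock: 20 - 4 = 16. total_sold = 4
  Event 2 (sale 3): sell min(3,16)=3. stock: 16 - 3 = 13. total_sold = 7
  Event 3 (sale 1): sell min(1,13)=1. stock: 13 - 1 = 12. total_sold = 8
  Event 4 (sale 15): sell min(15,12)=12. stock: 12 - 12 = 0. total_sold = 20
  Event 5 (restock 14): 0 + 14 = 14
  Event 6 (restock 12): 14 + 12 = 26
  Event 7 (sale 19): sell min(19,26)=19. stock: 26 - 19 = 7. total_sold = 39
Final: stock = 7, total_sold = 39

Answer: 7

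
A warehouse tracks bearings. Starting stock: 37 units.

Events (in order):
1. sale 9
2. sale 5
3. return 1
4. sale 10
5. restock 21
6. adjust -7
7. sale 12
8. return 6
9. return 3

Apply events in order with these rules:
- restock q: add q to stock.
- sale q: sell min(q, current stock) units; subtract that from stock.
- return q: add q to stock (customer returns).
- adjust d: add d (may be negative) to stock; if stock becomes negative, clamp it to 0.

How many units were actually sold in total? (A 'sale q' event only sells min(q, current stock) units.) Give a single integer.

Processing events:
Start: stock = 37
  Event 1 (sale 9): sell min(9,37)=9. stock: 37 - 9 = 28. total_sold = 9
  Event 2 (sale 5): sell min(5,28)=5. stock: 28 - 5 = 23. total_sold = 14
  Event 3 (return 1): 23 + 1 = 24
  Event 4 (sale 10): sell min(10,24)=10. stock: 24 - 10 = 14. total_sold = 24
  Event 5 (restock 21): 14 + 21 = 35
  Event 6 (adjust -7): 35 + -7 = 28
  Event 7 (sale 12): sell min(12,28)=12. stock: 28 - 12 = 16. total_sold = 36
  Event 8 (return 6): 16 + 6 = 22
  Event 9 (return 3): 22 + 3 = 25
Final: stock = 25, total_sold = 36

Answer: 36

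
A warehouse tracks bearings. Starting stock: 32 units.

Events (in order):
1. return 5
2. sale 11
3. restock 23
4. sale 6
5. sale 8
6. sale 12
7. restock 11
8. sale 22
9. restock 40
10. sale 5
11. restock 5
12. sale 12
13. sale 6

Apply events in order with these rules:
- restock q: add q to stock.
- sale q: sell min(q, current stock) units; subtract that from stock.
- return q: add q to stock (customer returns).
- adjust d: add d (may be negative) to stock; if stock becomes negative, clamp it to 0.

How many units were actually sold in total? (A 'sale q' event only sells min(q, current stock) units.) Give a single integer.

Answer: 82

Derivation:
Processing events:
Start: stock = 32
  Event 1 (return 5): 32 + 5 = 37
  Event 2 (sale 11): sell min(11,37)=11. stock: 37 - 11 = 26. total_sold = 11
  Event 3 (restock 23): 26 + 23 = 49
  Event 4 (sale 6): sell min(6,49)=6. stock: 49 - 6 = 43. total_sold = 17
  Event 5 (sale 8): sell min(8,43)=8. stock: 43 - 8 = 35. total_sold = 25
  Event 6 (sale 12): sell min(12,35)=12. stock: 35 - 12 = 23. total_sold = 37
  Event 7 (restock 11): 23 + 11 = 34
  Event 8 (sale 22): sell min(22,34)=22. stock: 34 - 22 = 12. total_sold = 59
  Event 9 (restock 40): 12 + 40 = 52
  Event 10 (sale 5): sell min(5,52)=5. stock: 52 - 5 = 47. total_sold = 64
  Event 11 (restock 5): 47 + 5 = 52
  Event 12 (sale 12): sell min(12,52)=12. stock: 52 - 12 = 40. total_sold = 76
  Event 13 (sale 6): sell min(6,40)=6. stock: 40 - 6 = 34. total_sold = 82
Final: stock = 34, total_sold = 82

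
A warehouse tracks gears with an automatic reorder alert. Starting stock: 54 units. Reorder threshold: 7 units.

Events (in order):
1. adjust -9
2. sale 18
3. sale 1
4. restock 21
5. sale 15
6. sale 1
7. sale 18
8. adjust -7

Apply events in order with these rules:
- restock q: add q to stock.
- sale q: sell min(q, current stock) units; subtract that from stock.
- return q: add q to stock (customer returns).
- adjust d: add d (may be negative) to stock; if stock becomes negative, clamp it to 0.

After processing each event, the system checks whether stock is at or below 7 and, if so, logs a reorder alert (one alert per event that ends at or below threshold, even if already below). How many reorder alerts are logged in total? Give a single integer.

Processing events:
Start: stock = 54
  Event 1 (adjust -9): 54 + -9 = 45
  Event 2 (sale 18): sell min(18,45)=18. stock: 45 - 18 = 27. total_sold = 18
  Event 3 (sale 1): sell min(1,27)=1. stock: 27 - 1 = 26. total_sold = 19
  Event 4 (restock 21): 26 + 21 = 47
  Event 5 (sale 15): sell min(15,47)=15. stock: 47 - 15 = 32. total_sold = 34
  Event 6 (sale 1): sell min(1,32)=1. stock: 32 - 1 = 31. total_sold = 35
  Event 7 (sale 18): sell min(18,31)=18. stock: 31 - 18 = 13. total_sold = 53
  Event 8 (adjust -7): 13 + -7 = 6
Final: stock = 6, total_sold = 53

Checking against threshold 7:
  After event 1: stock=45 > 7
  After event 2: stock=27 > 7
  After event 3: stock=26 > 7
  After event 4: stock=47 > 7
  After event 5: stock=32 > 7
  After event 6: stock=31 > 7
  After event 7: stock=13 > 7
  After event 8: stock=6 <= 7 -> ALERT
Alert events: [8]. Count = 1

Answer: 1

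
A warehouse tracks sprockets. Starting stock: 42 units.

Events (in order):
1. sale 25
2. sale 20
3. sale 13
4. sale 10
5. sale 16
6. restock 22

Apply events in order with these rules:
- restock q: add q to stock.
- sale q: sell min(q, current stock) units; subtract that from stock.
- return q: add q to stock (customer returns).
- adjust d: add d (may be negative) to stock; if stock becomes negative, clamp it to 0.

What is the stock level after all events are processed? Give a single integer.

Answer: 22

Derivation:
Processing events:
Start: stock = 42
  Event 1 (sale 25): sell min(25,42)=25. stock: 42 - 25 = 17. total_sold = 25
  Event 2 (sale 20): sell min(20,17)=17. stock: 17 - 17 = 0. total_sold = 42
  Event 3 (sale 13): sell min(13,0)=0. stock: 0 - 0 = 0. total_sold = 42
  Event 4 (sale 10): sell min(10,0)=0. stock: 0 - 0 = 0. total_sold = 42
  Event 5 (sale 16): sell min(16,0)=0. stock: 0 - 0 = 0. total_sold = 42
  Event 6 (restock 22): 0 + 22 = 22
Final: stock = 22, total_sold = 42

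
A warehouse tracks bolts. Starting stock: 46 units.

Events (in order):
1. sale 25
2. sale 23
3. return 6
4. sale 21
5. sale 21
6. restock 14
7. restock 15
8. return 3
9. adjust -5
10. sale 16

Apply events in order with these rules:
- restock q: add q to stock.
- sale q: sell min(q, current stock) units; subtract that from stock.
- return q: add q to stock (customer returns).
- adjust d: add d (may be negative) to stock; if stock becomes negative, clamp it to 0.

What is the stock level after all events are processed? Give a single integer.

Processing events:
Start: stock = 46
  Event 1 (sale 25): sell min(25,46)=25. stock: 46 - 25 = 21. total_sold = 25
  Event 2 (sale 23): sell min(23,21)=21. stock: 21 - 21 = 0. total_sold = 46
  Event 3 (return 6): 0 + 6 = 6
  Event 4 (sale 21): sell min(21,6)=6. stock: 6 - 6 = 0. total_sold = 52
  Event 5 (sale 21): sell min(21,0)=0. stock: 0 - 0 = 0. total_sold = 52
  Event 6 (restock 14): 0 + 14 = 14
  Event 7 (restock 15): 14 + 15 = 29
  Event 8 (return 3): 29 + 3 = 32
  Event 9 (adjust -5): 32 + -5 = 27
  Event 10 (sale 16): sell min(16,27)=16. stock: 27 - 16 = 11. total_sold = 68
Final: stock = 11, total_sold = 68

Answer: 11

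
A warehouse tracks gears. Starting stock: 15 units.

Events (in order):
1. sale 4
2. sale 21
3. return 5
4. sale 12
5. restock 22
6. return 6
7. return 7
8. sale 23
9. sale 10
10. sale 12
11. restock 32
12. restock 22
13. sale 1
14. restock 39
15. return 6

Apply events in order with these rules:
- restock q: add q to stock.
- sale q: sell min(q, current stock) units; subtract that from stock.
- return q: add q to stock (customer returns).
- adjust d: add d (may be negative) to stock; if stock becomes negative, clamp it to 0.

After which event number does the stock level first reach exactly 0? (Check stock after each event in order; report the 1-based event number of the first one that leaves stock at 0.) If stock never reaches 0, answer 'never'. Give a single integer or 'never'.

Answer: 2

Derivation:
Processing events:
Start: stock = 15
  Event 1 (sale 4): sell min(4,15)=4. stock: 15 - 4 = 11. total_sold = 4
  Event 2 (sale 21): sell min(21,11)=11. stock: 11 - 11 = 0. total_sold = 15
  Event 3 (return 5): 0 + 5 = 5
  Event 4 (sale 12): sell min(12,5)=5. stock: 5 - 5 = 0. total_sold = 20
  Event 5 (restock 22): 0 + 22 = 22
  Event 6 (return 6): 22 + 6 = 28
  Event 7 (return 7): 28 + 7 = 35
  Event 8 (sale 23): sell min(23,35)=23. stock: 35 - 23 = 12. total_sold = 43
  Event 9 (sale 10): sell min(10,12)=10. stock: 12 - 10 = 2. total_sold = 53
  Event 10 (sale 12): sell min(12,2)=2. stock: 2 - 2 = 0. total_sold = 55
  Event 11 (restock 32): 0 + 32 = 32
  Event 12 (restock 22): 32 + 22 = 54
  Event 13 (sale 1): sell min(1,54)=1. stock: 54 - 1 = 53. total_sold = 56
  Event 14 (restock 39): 53 + 39 = 92
  Event 15 (return 6): 92 + 6 = 98
Final: stock = 98, total_sold = 56

First zero at event 2.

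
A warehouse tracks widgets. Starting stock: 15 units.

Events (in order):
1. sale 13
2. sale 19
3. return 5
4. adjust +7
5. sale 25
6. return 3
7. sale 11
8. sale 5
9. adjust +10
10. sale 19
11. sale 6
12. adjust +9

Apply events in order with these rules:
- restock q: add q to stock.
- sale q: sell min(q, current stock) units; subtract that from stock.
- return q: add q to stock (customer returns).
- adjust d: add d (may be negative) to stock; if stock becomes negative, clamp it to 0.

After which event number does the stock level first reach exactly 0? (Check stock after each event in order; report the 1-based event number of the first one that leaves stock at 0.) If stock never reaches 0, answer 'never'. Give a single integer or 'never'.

Answer: 2

Derivation:
Processing events:
Start: stock = 15
  Event 1 (sale 13): sell min(13,15)=13. stock: 15 - 13 = 2. total_sold = 13
  Event 2 (sale 19): sell min(19,2)=2. stock: 2 - 2 = 0. total_sold = 15
  Event 3 (return 5): 0 + 5 = 5
  Event 4 (adjust +7): 5 + 7 = 12
  Event 5 (sale 25): sell min(25,12)=12. stock: 12 - 12 = 0. total_sold = 27
  Event 6 (return 3): 0 + 3 = 3
  Event 7 (sale 11): sell min(11,3)=3. stock: 3 - 3 = 0. total_sold = 30
  Event 8 (sale 5): sell min(5,0)=0. stock: 0 - 0 = 0. total_sold = 30
  Event 9 (adjust +10): 0 + 10 = 10
  Event 10 (sale 19): sell min(19,10)=10. stock: 10 - 10 = 0. total_sold = 40
  Event 11 (sale 6): sell min(6,0)=0. stock: 0 - 0 = 0. total_sold = 40
  Event 12 (adjust +9): 0 + 9 = 9
Final: stock = 9, total_sold = 40

First zero at event 2.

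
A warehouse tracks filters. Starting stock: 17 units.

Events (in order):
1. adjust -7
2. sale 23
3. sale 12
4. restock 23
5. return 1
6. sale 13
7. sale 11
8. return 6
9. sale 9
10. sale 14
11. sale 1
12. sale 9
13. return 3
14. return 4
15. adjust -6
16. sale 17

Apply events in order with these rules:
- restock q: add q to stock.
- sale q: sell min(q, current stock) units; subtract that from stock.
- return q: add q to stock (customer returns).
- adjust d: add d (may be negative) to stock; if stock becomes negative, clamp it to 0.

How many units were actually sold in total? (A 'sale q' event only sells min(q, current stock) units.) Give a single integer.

Answer: 41

Derivation:
Processing events:
Start: stock = 17
  Event 1 (adjust -7): 17 + -7 = 10
  Event 2 (sale 23): sell min(23,10)=10. stock: 10 - 10 = 0. total_sold = 10
  Event 3 (sale 12): sell min(12,0)=0. stock: 0 - 0 = 0. total_sold = 10
  Event 4 (restock 23): 0 + 23 = 23
  Event 5 (return 1): 23 + 1 = 24
  Event 6 (sale 13): sell min(13,24)=13. stock: 24 - 13 = 11. total_sold = 23
  Event 7 (sale 11): sell min(11,11)=11. stock: 11 - 11 = 0. total_sold = 34
  Event 8 (return 6): 0 + 6 = 6
  Event 9 (sale 9): sell min(9,6)=6. stock: 6 - 6 = 0. total_sold = 40
  Event 10 (sale 14): sell min(14,0)=0. stock: 0 - 0 = 0. total_sold = 40
  Event 11 (sale 1): sell min(1,0)=0. stock: 0 - 0 = 0. total_sold = 40
  Event 12 (sale 9): sell min(9,0)=0. stock: 0 - 0 = 0. total_sold = 40
  Event 13 (return 3): 0 + 3 = 3
  Event 14 (return 4): 3 + 4 = 7
  Event 15 (adjust -6): 7 + -6 = 1
  Event 16 (sale 17): sell min(17,1)=1. stock: 1 - 1 = 0. total_sold = 41
Final: stock = 0, total_sold = 41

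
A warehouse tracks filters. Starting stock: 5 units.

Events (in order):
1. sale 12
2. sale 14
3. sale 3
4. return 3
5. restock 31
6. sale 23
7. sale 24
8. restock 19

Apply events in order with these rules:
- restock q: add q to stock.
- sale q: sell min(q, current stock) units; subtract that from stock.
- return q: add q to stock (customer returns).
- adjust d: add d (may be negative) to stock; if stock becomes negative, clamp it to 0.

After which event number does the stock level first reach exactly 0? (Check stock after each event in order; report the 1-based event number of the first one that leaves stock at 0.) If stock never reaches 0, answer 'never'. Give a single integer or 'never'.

Processing events:
Start: stock = 5
  Event 1 (sale 12): sell min(12,5)=5. stock: 5 - 5 = 0. total_sold = 5
  Event 2 (sale 14): sell min(14,0)=0. stock: 0 - 0 = 0. total_sold = 5
  Event 3 (sale 3): sell min(3,0)=0. stock: 0 - 0 = 0. total_sold = 5
  Event 4 (return 3): 0 + 3 = 3
  Event 5 (restock 31): 3 + 31 = 34
  Event 6 (sale 23): sell min(23,34)=23. stock: 34 - 23 = 11. total_sold = 28
  Event 7 (sale 24): sell min(24,11)=11. stock: 11 - 11 = 0. total_sold = 39
  Event 8 (restock 19): 0 + 19 = 19
Final: stock = 19, total_sold = 39

First zero at event 1.

Answer: 1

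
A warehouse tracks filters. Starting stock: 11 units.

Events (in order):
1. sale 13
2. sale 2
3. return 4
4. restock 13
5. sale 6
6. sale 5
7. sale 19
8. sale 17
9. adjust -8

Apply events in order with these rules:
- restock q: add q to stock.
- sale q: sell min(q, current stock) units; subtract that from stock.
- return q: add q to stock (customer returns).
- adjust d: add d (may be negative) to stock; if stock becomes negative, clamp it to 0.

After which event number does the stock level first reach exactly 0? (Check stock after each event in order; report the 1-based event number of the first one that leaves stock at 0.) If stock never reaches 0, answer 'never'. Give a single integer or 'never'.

Processing events:
Start: stock = 11
  Event 1 (sale 13): sell min(13,11)=11. stock: 11 - 11 = 0. total_sold = 11
  Event 2 (sale 2): sell min(2,0)=0. stock: 0 - 0 = 0. total_sold = 11
  Event 3 (return 4): 0 + 4 = 4
  Event 4 (restock 13): 4 + 13 = 17
  Event 5 (sale 6): sell min(6,17)=6. stock: 17 - 6 = 11. total_sold = 17
  Event 6 (sale 5): sell min(5,11)=5. stock: 11 - 5 = 6. total_sold = 22
  Event 7 (sale 19): sell min(19,6)=6. stock: 6 - 6 = 0. total_sold = 28
  Event 8 (sale 17): sell min(17,0)=0. stock: 0 - 0 = 0. total_sold = 28
  Event 9 (adjust -8): 0 + -8 = 0 (clamped to 0)
Final: stock = 0, total_sold = 28

First zero at event 1.

Answer: 1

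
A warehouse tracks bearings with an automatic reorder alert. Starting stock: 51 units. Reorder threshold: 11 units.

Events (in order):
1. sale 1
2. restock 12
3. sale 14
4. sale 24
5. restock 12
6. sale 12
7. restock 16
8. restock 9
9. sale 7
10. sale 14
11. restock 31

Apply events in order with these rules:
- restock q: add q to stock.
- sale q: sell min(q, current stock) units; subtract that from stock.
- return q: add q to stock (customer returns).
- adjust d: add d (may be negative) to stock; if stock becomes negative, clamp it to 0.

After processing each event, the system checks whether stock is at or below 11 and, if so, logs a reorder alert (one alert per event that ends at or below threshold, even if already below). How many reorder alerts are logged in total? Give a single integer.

Answer: 0

Derivation:
Processing events:
Start: stock = 51
  Event 1 (sale 1): sell min(1,51)=1. stock: 51 - 1 = 50. total_sold = 1
  Event 2 (restock 12): 50 + 12 = 62
  Event 3 (sale 14): sell min(14,62)=14. stock: 62 - 14 = 48. total_sold = 15
  Event 4 (sale 24): sell min(24,48)=24. stock: 48 - 24 = 24. total_sold = 39
  Event 5 (restock 12): 24 + 12 = 36
  Event 6 (sale 12): sell min(12,36)=12. stock: 36 - 12 = 24. total_sold = 51
  Event 7 (restock 16): 24 + 16 = 40
  Event 8 (restock 9): 40 + 9 = 49
  Event 9 (sale 7): sell min(7,49)=7. stock: 49 - 7 = 42. total_sold = 58
  Event 10 (sale 14): sell min(14,42)=14. stock: 42 - 14 = 28. total_sold = 72
  Event 11 (restock 31): 28 + 31 = 59
Final: stock = 59, total_sold = 72

Checking against threshold 11:
  After event 1: stock=50 > 11
  After event 2: stock=62 > 11
  After event 3: stock=48 > 11
  After event 4: stock=24 > 11
  After event 5: stock=36 > 11
  After event 6: stock=24 > 11
  After event 7: stock=40 > 11
  After event 8: stock=49 > 11
  After event 9: stock=42 > 11
  After event 10: stock=28 > 11
  After event 11: stock=59 > 11
Alert events: []. Count = 0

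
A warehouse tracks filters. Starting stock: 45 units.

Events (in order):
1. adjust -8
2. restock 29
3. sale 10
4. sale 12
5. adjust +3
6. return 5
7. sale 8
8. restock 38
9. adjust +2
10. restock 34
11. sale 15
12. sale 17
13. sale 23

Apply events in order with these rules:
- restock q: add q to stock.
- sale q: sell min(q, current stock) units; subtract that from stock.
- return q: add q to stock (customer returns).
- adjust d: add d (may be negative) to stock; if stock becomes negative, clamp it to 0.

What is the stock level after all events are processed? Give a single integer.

Answer: 63

Derivation:
Processing events:
Start: stock = 45
  Event 1 (adjust -8): 45 + -8 = 37
  Event 2 (restock 29): 37 + 29 = 66
  Event 3 (sale 10): sell min(10,66)=10. stock: 66 - 10 = 56. total_sold = 10
  Event 4 (sale 12): sell min(12,56)=12. stock: 56 - 12 = 44. total_sold = 22
  Event 5 (adjust +3): 44 + 3 = 47
  Event 6 (return 5): 47 + 5 = 52
  Event 7 (sale 8): sell min(8,52)=8. stock: 52 - 8 = 44. total_sold = 30
  Event 8 (restock 38): 44 + 38 = 82
  Event 9 (adjust +2): 82 + 2 = 84
  Event 10 (restock 34): 84 + 34 = 118
  Event 11 (sale 15): sell min(15,118)=15. stock: 118 - 15 = 103. total_sold = 45
  Event 12 (sale 17): sell min(17,103)=17. stock: 103 - 17 = 86. total_sold = 62
  Event 13 (sale 23): sell min(23,86)=23. stock: 86 - 23 = 63. total_sold = 85
Final: stock = 63, total_sold = 85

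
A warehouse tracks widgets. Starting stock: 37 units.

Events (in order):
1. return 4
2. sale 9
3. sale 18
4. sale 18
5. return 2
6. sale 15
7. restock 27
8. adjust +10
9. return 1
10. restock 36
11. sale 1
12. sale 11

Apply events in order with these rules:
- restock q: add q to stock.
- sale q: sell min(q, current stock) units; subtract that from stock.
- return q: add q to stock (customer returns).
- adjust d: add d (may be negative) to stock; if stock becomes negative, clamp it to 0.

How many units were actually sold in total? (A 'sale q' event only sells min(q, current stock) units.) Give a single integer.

Processing events:
Start: stock = 37
  Event 1 (return 4): 37 + 4 = 41
  Event 2 (sale 9): sell min(9,41)=9. stock: 41 - 9 = 32. total_sold = 9
  Event 3 (sale 18): sell min(18,32)=18. stock: 32 - 18 = 14. total_sold = 27
  Event 4 (sale 18): sell min(18,14)=14. stock: 14 - 14 = 0. total_sold = 41
  Event 5 (return 2): 0 + 2 = 2
  Event 6 (sale 15): sell min(15,2)=2. stock: 2 - 2 = 0. total_sold = 43
  Event 7 (restock 27): 0 + 27 = 27
  Event 8 (adjust +10): 27 + 10 = 37
  Event 9 (return 1): 37 + 1 = 38
  Event 10 (restock 36): 38 + 36 = 74
  Event 11 (sale 1): sell min(1,74)=1. stock: 74 - 1 = 73. total_sold = 44
  Event 12 (sale 11): sell min(11,73)=11. stock: 73 - 11 = 62. total_sold = 55
Final: stock = 62, total_sold = 55

Answer: 55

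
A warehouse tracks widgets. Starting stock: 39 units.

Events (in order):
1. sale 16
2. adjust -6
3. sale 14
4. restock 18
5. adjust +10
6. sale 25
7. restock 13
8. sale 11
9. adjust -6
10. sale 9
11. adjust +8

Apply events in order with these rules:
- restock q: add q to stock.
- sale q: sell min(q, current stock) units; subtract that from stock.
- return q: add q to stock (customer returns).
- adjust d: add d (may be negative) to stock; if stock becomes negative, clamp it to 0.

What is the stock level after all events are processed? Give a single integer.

Answer: 8

Derivation:
Processing events:
Start: stock = 39
  Event 1 (sale 16): sell min(16,39)=16. stock: 39 - 16 = 23. total_sold = 16
  Event 2 (adjust -6): 23 + -6 = 17
  Event 3 (sale 14): sell min(14,17)=14. stock: 17 - 14 = 3. total_sold = 30
  Event 4 (restock 18): 3 + 18 = 21
  Event 5 (adjust +10): 21 + 10 = 31
  Event 6 (sale 25): sell min(25,31)=25. stock: 31 - 25 = 6. total_sold = 55
  Event 7 (restock 13): 6 + 13 = 19
  Event 8 (sale 11): sell min(11,19)=11. stock: 19 - 11 = 8. total_sold = 66
  Event 9 (adjust -6): 8 + -6 = 2
  Event 10 (sale 9): sell min(9,2)=2. stock: 2 - 2 = 0. total_sold = 68
  Event 11 (adjust +8): 0 + 8 = 8
Final: stock = 8, total_sold = 68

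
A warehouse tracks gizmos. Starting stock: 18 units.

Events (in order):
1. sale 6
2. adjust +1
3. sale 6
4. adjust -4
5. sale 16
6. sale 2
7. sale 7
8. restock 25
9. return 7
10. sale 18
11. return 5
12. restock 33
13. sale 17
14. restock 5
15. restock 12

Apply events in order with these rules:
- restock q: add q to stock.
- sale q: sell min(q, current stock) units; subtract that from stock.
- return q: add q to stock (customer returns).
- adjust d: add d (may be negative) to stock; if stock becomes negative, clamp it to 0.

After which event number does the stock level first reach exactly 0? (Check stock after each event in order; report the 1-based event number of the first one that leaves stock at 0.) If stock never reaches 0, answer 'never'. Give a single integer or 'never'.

Processing events:
Start: stock = 18
  Event 1 (sale 6): sell min(6,18)=6. stock: 18 - 6 = 12. total_sold = 6
  Event 2 (adjust +1): 12 + 1 = 13
  Event 3 (sale 6): sell min(6,13)=6. stock: 13 - 6 = 7. total_sold = 12
  Event 4 (adjust -4): 7 + -4 = 3
  Event 5 (sale 16): sell min(16,3)=3. stock: 3 - 3 = 0. total_sold = 15
  Event 6 (sale 2): sell min(2,0)=0. stock: 0 - 0 = 0. total_sold = 15
  Event 7 (sale 7): sell min(7,0)=0. stock: 0 - 0 = 0. total_sold = 15
  Event 8 (restock 25): 0 + 25 = 25
  Event 9 (return 7): 25 + 7 = 32
  Event 10 (sale 18): sell min(18,32)=18. stock: 32 - 18 = 14. total_sold = 33
  Event 11 (return 5): 14 + 5 = 19
  Event 12 (restock 33): 19 + 33 = 52
  Event 13 (sale 17): sell min(17,52)=17. stock: 52 - 17 = 35. total_sold = 50
  Event 14 (restock 5): 35 + 5 = 40
  Event 15 (restock 12): 40 + 12 = 52
Final: stock = 52, total_sold = 50

First zero at event 5.

Answer: 5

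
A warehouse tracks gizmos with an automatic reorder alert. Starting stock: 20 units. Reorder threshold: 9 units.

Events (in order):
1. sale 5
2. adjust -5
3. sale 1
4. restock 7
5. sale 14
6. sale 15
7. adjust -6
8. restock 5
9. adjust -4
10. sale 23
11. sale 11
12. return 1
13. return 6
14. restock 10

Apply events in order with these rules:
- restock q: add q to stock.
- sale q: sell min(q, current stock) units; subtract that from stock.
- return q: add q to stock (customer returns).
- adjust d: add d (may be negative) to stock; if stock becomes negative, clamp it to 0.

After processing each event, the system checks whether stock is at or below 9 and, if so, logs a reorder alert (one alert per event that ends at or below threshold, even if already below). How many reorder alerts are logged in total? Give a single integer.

Processing events:
Start: stock = 20
  Event 1 (sale 5): sell min(5,20)=5. stock: 20 - 5 = 15. total_sold = 5
  Event 2 (adjust -5): 15 + -5 = 10
  Event 3 (sale 1): sell min(1,10)=1. stock: 10 - 1 = 9. total_sold = 6
  Event 4 (restock 7): 9 + 7 = 16
  Event 5 (sale 14): sell min(14,16)=14. stock: 16 - 14 = 2. total_sold = 20
  Event 6 (sale 15): sell min(15,2)=2. stock: 2 - 2 = 0. total_sold = 22
  Event 7 (adjust -6): 0 + -6 = 0 (clamped to 0)
  Event 8 (restock 5): 0 + 5 = 5
  Event 9 (adjust -4): 5 + -4 = 1
  Event 10 (sale 23): sell min(23,1)=1. stock: 1 - 1 = 0. total_sold = 23
  Event 11 (sale 11): sell min(11,0)=0. stock: 0 - 0 = 0. total_sold = 23
  Event 12 (return 1): 0 + 1 = 1
  Event 13 (return 6): 1 + 6 = 7
  Event 14 (restock 10): 7 + 10 = 17
Final: stock = 17, total_sold = 23

Checking against threshold 9:
  After event 1: stock=15 > 9
  After event 2: stock=10 > 9
  After event 3: stock=9 <= 9 -> ALERT
  After event 4: stock=16 > 9
  After event 5: stock=2 <= 9 -> ALERT
  After event 6: stock=0 <= 9 -> ALERT
  After event 7: stock=0 <= 9 -> ALERT
  After event 8: stock=5 <= 9 -> ALERT
  After event 9: stock=1 <= 9 -> ALERT
  After event 10: stock=0 <= 9 -> ALERT
  After event 11: stock=0 <= 9 -> ALERT
  After event 12: stock=1 <= 9 -> ALERT
  After event 13: stock=7 <= 9 -> ALERT
  After event 14: stock=17 > 9
Alert events: [3, 5, 6, 7, 8, 9, 10, 11, 12, 13]. Count = 10

Answer: 10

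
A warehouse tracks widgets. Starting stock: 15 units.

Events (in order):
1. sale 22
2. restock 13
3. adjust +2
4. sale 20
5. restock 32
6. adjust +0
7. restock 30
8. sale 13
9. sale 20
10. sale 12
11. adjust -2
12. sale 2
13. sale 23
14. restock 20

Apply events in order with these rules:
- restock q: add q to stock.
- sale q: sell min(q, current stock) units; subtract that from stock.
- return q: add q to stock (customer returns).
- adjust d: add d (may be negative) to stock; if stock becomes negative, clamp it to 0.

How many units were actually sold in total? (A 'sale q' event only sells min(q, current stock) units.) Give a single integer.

Answer: 90

Derivation:
Processing events:
Start: stock = 15
  Event 1 (sale 22): sell min(22,15)=15. stock: 15 - 15 = 0. total_sold = 15
  Event 2 (restock 13): 0 + 13 = 13
  Event 3 (adjust +2): 13 + 2 = 15
  Event 4 (sale 20): sell min(20,15)=15. stock: 15 - 15 = 0. total_sold = 30
  Event 5 (restock 32): 0 + 32 = 32
  Event 6 (adjust +0): 32 + 0 = 32
  Event 7 (restock 30): 32 + 30 = 62
  Event 8 (sale 13): sell min(13,62)=13. stock: 62 - 13 = 49. total_sold = 43
  Event 9 (sale 20): sell min(20,49)=20. stock: 49 - 20 = 29. total_sold = 63
  Event 10 (sale 12): sell min(12,29)=12. stock: 29 - 12 = 17. total_sold = 75
  Event 11 (adjust -2): 17 + -2 = 15
  Event 12 (sale 2): sell min(2,15)=2. stock: 15 - 2 = 13. total_sold = 77
  Event 13 (sale 23): sell min(23,13)=13. stock: 13 - 13 = 0. total_sold = 90
  Event 14 (restock 20): 0 + 20 = 20
Final: stock = 20, total_sold = 90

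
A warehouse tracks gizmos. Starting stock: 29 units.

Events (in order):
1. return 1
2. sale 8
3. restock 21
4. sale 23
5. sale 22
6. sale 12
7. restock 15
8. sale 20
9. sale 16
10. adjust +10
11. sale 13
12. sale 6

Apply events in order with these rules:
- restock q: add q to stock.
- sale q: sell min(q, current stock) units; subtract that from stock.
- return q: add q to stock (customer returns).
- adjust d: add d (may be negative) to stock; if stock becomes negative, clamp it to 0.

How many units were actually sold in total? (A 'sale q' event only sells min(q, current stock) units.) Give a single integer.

Processing events:
Start: stock = 29
  Event 1 (return 1): 29 + 1 = 30
  Event 2 (sale 8): sell min(8,30)=8. stock: 30 - 8 = 22. total_sold = 8
  Event 3 (restock 21): 22 + 21 = 43
  Event 4 (sale 23): sell min(23,43)=23. stock: 43 - 23 = 20. total_sold = 31
  Event 5 (sale 22): sell min(22,20)=20. stock: 20 - 20 = 0. total_sold = 51
  Event 6 (sale 12): sell min(12,0)=0. stock: 0 - 0 = 0. total_sold = 51
  Event 7 (restock 15): 0 + 15 = 15
  Event 8 (sale 20): sell min(20,15)=15. stock: 15 - 15 = 0. total_sold = 66
  Event 9 (sale 16): sell min(16,0)=0. stock: 0 - 0 = 0. total_sold = 66
  Event 10 (adjust +10): 0 + 10 = 10
  Event 11 (sale 13): sell min(13,10)=10. stock: 10 - 10 = 0. total_sold = 76
  Event 12 (sale 6): sell min(6,0)=0. stock: 0 - 0 = 0. total_sold = 76
Final: stock = 0, total_sold = 76

Answer: 76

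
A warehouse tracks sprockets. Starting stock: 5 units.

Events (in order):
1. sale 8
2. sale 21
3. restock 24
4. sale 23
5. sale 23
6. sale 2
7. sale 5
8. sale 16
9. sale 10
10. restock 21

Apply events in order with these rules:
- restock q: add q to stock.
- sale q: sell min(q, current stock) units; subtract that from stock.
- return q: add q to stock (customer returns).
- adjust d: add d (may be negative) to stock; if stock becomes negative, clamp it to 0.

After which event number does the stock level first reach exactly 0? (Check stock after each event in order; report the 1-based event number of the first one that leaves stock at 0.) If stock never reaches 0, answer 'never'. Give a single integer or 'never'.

Answer: 1

Derivation:
Processing events:
Start: stock = 5
  Event 1 (sale 8): sell min(8,5)=5. stock: 5 - 5 = 0. total_sold = 5
  Event 2 (sale 21): sell min(21,0)=0. stock: 0 - 0 = 0. total_sold = 5
  Event 3 (restock 24): 0 + 24 = 24
  Event 4 (sale 23): sell min(23,24)=23. stock: 24 - 23 = 1. total_sold = 28
  Event 5 (sale 23): sell min(23,1)=1. stock: 1 - 1 = 0. total_sold = 29
  Event 6 (sale 2): sell min(2,0)=0. stock: 0 - 0 = 0. total_sold = 29
  Event 7 (sale 5): sell min(5,0)=0. stock: 0 - 0 = 0. total_sold = 29
  Event 8 (sale 16): sell min(16,0)=0. stock: 0 - 0 = 0. total_sold = 29
  Event 9 (sale 10): sell min(10,0)=0. stock: 0 - 0 = 0. total_sold = 29
  Event 10 (restock 21): 0 + 21 = 21
Final: stock = 21, total_sold = 29

First zero at event 1.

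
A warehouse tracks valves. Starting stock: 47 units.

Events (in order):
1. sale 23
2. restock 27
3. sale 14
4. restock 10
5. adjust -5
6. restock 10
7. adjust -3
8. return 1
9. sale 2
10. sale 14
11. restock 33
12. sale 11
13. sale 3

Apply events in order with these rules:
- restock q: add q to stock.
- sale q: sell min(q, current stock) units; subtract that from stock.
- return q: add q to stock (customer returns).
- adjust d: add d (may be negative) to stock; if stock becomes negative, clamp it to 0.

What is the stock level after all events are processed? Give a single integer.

Processing events:
Start: stock = 47
  Event 1 (sale 23): sell min(23,47)=23. stock: 47 - 23 = 24. total_sold = 23
  Event 2 (restock 27): 24 + 27 = 51
  Event 3 (sale 14): sell min(14,51)=14. stock: 51 - 14 = 37. total_sold = 37
  Event 4 (restock 10): 37 + 10 = 47
  Event 5 (adjust -5): 47 + -5 = 42
  Event 6 (restock 10): 42 + 10 = 52
  Event 7 (adjust -3): 52 + -3 = 49
  Event 8 (return 1): 49 + 1 = 50
  Event 9 (sale 2): sell min(2,50)=2. stock: 50 - 2 = 48. total_sold = 39
  Event 10 (sale 14): sell min(14,48)=14. stock: 48 - 14 = 34. total_sold = 53
  Event 11 (restock 33): 34 + 33 = 67
  Event 12 (sale 11): sell min(11,67)=11. stock: 67 - 11 = 56. total_sold = 64
  Event 13 (sale 3): sell min(3,56)=3. stock: 56 - 3 = 53. total_sold = 67
Final: stock = 53, total_sold = 67

Answer: 53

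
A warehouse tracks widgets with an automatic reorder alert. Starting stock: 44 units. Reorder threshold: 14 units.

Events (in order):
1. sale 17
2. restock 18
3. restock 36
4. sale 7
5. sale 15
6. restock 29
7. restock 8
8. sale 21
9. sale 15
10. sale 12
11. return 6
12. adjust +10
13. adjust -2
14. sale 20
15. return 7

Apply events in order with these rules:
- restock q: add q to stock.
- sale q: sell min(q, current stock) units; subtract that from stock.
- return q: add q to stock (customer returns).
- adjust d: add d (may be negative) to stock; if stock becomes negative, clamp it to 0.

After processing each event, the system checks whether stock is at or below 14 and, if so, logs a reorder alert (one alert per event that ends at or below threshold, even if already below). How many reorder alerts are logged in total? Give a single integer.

Processing events:
Start: stock = 44
  Event 1 (sale 17): sell min(17,44)=17. stock: 44 - 17 = 27. total_sold = 17
  Event 2 (restock 18): 27 + 18 = 45
  Event 3 (restock 36): 45 + 36 = 81
  Event 4 (sale 7): sell min(7,81)=7. stock: 81 - 7 = 74. total_sold = 24
  Event 5 (sale 15): sell min(15,74)=15. stock: 74 - 15 = 59. total_sold = 39
  Event 6 (restock 29): 59 + 29 = 88
  Event 7 (restock 8): 88 + 8 = 96
  Event 8 (sale 21): sell min(21,96)=21. stock: 96 - 21 = 75. total_sold = 60
  Event 9 (sale 15): sell min(15,75)=15. stock: 75 - 15 = 60. total_sold = 75
  Event 10 (sale 12): sell min(12,60)=12. stock: 60 - 12 = 48. total_sold = 87
  Event 11 (return 6): 48 + 6 = 54
  Event 12 (adjust +10): 54 + 10 = 64
  Event 13 (adjust -2): 64 + -2 = 62
  Event 14 (sale 20): sell min(20,62)=20. stock: 62 - 20 = 42. total_sold = 107
  Event 15 (return 7): 42 + 7 = 49
Final: stock = 49, total_sold = 107

Checking against threshold 14:
  After event 1: stock=27 > 14
  After event 2: stock=45 > 14
  After event 3: stock=81 > 14
  After event 4: stock=74 > 14
  After event 5: stock=59 > 14
  After event 6: stock=88 > 14
  After event 7: stock=96 > 14
  After event 8: stock=75 > 14
  After event 9: stock=60 > 14
  After event 10: stock=48 > 14
  After event 11: stock=54 > 14
  After event 12: stock=64 > 14
  After event 13: stock=62 > 14
  After event 14: stock=42 > 14
  After event 15: stock=49 > 14
Alert events: []. Count = 0

Answer: 0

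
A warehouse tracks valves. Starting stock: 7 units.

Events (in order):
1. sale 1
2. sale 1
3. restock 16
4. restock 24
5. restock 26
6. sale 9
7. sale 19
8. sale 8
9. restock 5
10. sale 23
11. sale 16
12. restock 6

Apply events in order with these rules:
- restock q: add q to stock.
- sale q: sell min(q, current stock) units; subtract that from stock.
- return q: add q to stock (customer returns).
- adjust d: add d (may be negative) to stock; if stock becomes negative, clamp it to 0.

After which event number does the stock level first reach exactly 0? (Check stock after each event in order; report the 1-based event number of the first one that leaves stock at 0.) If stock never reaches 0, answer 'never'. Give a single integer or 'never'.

Processing events:
Start: stock = 7
  Event 1 (sale 1): sell min(1,7)=1. stock: 7 - 1 = 6. total_sold = 1
  Event 2 (sale 1): sell min(1,6)=1. stock: 6 - 1 = 5. total_sold = 2
  Event 3 (restock 16): 5 + 16 = 21
  Event 4 (restock 24): 21 + 24 = 45
  Event 5 (restock 26): 45 + 26 = 71
  Event 6 (sale 9): sell min(9,71)=9. stock: 71 - 9 = 62. total_sold = 11
  Event 7 (sale 19): sell min(19,62)=19. stock: 62 - 19 = 43. total_sold = 30
  Event 8 (sale 8): sell min(8,43)=8. stock: 43 - 8 = 35. total_sold = 38
  Event 9 (restock 5): 35 + 5 = 40
  Event 10 (sale 23): sell min(23,40)=23. stock: 40 - 23 = 17. total_sold = 61
  Event 11 (sale 16): sell min(16,17)=16. stock: 17 - 16 = 1. total_sold = 77
  Event 12 (restock 6): 1 + 6 = 7
Final: stock = 7, total_sold = 77

Stock never reaches 0.

Answer: never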